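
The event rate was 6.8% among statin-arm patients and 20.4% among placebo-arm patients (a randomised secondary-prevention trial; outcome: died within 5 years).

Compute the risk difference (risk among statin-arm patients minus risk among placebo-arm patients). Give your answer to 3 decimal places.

risk difference = 0.0680 − 0.2040 = -0.136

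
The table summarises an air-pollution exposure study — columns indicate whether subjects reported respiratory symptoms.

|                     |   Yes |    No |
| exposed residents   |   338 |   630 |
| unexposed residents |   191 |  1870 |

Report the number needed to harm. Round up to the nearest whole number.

NNH = 4

risk, exposed residents = 338/968 = 0.349174
risk, unexposed residents = 191/2061 = 0.092673
absolute risk difference = 0.256500
1 / 0.256500 = 3.899 → round up → 4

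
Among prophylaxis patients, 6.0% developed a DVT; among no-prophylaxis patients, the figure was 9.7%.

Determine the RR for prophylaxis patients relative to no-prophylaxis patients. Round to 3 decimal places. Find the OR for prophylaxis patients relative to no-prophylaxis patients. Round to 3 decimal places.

RR = 0.0600 / 0.0970 = 0.619
odds, prophylaxis patients = 0.0600/0.9400 = 0.0638
odds, no-prophylaxis patients = 0.0970/0.9030 = 0.1074
OR = 0.0638 / 0.1074 = 0.594

RR = 0.619; OR = 0.594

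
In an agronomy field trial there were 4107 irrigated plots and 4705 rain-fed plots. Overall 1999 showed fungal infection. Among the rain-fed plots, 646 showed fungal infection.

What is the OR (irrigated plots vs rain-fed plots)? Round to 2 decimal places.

3.09

irrigated plots with the outcome: 1999 − 646 = 1353
irrigated plots without the outcome: 4107 − 1353 = 2754
rain-fed plots without the outcome: 4705 − 646 = 4059
odds, irrigated plots = 1353/2754 = 0.4913
odds, rain-fed plots = 646/4059 = 0.1592
OR = 0.4913 / 0.1592 = 3.09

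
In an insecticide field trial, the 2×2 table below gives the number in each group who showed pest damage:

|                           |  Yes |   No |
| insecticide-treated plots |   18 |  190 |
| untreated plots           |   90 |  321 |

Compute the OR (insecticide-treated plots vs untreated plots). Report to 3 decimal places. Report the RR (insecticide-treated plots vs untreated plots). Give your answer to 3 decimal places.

OR = 0.338; RR = 0.395

OR = (18 × 321) / (190 × 90) = 5778/17100 ≈ 0.338
risk, insecticide-treated plots = 18/208 = 0.0865
risk, untreated plots = 90/411 = 0.2190
RR = 0.0865 / 0.2190 = 0.395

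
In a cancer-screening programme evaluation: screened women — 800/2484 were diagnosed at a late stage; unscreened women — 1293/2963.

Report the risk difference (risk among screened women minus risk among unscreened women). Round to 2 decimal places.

risk, screened women = 800/2484 = 0.3221
risk, unscreened women = 1293/2963 = 0.4364
risk difference = 0.3221 − 0.4364 = -0.11

RD: -0.11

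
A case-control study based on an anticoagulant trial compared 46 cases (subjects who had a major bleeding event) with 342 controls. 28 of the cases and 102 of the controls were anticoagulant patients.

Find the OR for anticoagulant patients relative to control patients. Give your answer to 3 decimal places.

odds, anticoagulant patients = 28/102 = 0.2745
odds, control patients = 18/240 = 0.0750
OR = 0.2745 / 0.0750 = 3.660

OR: 3.660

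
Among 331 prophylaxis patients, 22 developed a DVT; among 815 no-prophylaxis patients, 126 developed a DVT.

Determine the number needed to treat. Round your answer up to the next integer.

NNT: 12

risk, prophylaxis patients = 22/331 = 0.066465
risk, no-prophylaxis patients = 126/815 = 0.154601
absolute risk difference = 0.088136
1 / 0.088136 = 11.346 → round up → 12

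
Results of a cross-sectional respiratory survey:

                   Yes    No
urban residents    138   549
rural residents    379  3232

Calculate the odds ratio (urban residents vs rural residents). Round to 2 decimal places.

OR = (138 × 3232) / (549 × 379) = 446016/208071 ≈ 2.14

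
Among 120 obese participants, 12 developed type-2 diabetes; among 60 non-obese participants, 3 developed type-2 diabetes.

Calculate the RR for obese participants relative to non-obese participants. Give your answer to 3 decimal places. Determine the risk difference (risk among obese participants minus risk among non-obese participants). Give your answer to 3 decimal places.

RR = 2.000; RD = 0.050

risk, obese participants = 12/120 = 0.1000
risk, non-obese participants = 3/60 = 0.0500
RR = 0.1000 / 0.0500 = 2.000
risk difference = 0.1000 − 0.0500 = 0.050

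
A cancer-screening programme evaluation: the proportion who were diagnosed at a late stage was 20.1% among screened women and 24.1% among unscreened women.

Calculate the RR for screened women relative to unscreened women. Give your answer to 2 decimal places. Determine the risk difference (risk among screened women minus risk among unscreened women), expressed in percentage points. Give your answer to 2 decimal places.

RR = 0.2010 / 0.2410 = 0.83
risk difference = 0.2010 − 0.2410 = -0.0400 → -4.00 percentage points

RR = 0.83; RD = -4.00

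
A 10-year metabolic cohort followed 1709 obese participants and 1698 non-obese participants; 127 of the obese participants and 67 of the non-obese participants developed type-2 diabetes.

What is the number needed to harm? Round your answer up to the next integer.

risk, obese participants = 127/1709 = 0.074312
risk, non-obese participants = 67/1698 = 0.039458
absolute risk difference = 0.034854
1 / 0.034854 = 28.691 → round up → 29

29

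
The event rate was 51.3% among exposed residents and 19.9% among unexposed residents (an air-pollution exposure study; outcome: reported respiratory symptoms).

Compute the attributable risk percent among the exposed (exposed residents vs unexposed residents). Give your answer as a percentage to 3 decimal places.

AR% = (0.5130 − 0.1990) / 0.5130 = 0.6121 → 61.209%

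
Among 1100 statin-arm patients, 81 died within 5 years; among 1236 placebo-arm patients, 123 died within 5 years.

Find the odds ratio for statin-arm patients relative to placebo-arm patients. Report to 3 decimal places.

odds, statin-arm patients = 81/1019 = 0.0795
odds, placebo-arm patients = 123/1113 = 0.1105
OR = 0.0795 / 0.1105 = 0.719

OR: 0.719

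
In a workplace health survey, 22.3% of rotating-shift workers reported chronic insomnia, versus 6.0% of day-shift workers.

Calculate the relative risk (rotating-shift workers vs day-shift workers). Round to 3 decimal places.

RR = 0.2230 / 0.0600 = 3.717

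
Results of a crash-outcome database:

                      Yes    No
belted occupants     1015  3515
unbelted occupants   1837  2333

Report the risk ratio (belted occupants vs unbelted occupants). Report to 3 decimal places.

risk, belted occupants = 1015/4530 = 0.2241
risk, unbelted occupants = 1837/4170 = 0.4405
RR = 0.2241 / 0.4405 = 0.509

RR: 0.509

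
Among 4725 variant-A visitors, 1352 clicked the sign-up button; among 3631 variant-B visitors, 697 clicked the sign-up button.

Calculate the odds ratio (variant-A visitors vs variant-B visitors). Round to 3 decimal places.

odds, variant-A visitors = 1352/3373 = 0.4008
odds, variant-B visitors = 697/2934 = 0.2376
OR = 0.4008 / 0.2376 = 1.687

1.687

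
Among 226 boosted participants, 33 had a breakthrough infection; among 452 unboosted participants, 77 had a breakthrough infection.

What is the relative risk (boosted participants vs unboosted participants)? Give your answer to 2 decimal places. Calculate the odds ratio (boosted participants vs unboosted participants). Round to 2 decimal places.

risk, boosted participants = 33/226 = 0.1460
risk, unboosted participants = 77/452 = 0.1704
RR = 0.1460 / 0.1704 = 0.86
OR = (33 × 375) / (193 × 77) = 12375/14861 ≈ 0.83

RR = 0.86; OR = 0.83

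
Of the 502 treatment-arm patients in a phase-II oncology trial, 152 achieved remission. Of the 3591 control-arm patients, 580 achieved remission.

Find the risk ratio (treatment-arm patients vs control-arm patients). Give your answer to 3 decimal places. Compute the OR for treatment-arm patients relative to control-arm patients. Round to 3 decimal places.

RR = 1.875; OR = 2.255

risk, treatment-arm patients = 152/502 = 0.3028
risk, control-arm patients = 580/3591 = 0.1615
RR = 0.3028 / 0.1615 = 1.875
OR = (152 × 3011) / (350 × 580) = 457672/203000 ≈ 2.255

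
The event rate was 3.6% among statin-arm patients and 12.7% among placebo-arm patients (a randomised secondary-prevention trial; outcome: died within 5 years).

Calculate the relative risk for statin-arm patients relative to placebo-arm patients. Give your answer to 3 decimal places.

RR = 0.03600 / 0.12700 = 0.283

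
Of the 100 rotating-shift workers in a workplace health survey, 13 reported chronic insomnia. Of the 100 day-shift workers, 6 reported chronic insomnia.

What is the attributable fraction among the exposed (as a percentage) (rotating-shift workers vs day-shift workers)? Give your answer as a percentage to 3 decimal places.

AR% ≈ 53.846%

risk, rotating-shift workers = 13/100 = 0.1300
risk, day-shift workers = 6/100 = 0.0600
AR% = (0.1300 − 0.0600) / 0.1300 = 0.5385 → 53.846%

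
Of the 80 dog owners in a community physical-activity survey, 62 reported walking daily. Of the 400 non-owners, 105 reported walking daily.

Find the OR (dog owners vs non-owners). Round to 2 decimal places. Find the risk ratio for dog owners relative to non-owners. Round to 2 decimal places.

OR = 9.68; RR = 2.95

OR = (62 × 295) / (18 × 105) = 18290/1890 ≈ 9.68
risk, dog owners = 62/80 = 0.7750
risk, non-owners = 105/400 = 0.2625
RR = 0.7750 / 0.2625 = 2.95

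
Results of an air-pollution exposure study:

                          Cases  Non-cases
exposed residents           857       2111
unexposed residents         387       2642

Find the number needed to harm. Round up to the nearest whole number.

risk, exposed residents = 857/2968 = 0.288747
risk, unexposed residents = 387/3029 = 0.127765
absolute risk difference = 0.160982
1 / 0.160982 = 6.212 → round up → 7

7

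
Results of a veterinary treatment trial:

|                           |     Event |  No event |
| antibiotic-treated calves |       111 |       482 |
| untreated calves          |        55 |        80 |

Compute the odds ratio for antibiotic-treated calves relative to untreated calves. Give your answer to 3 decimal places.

OR = (111 × 80) / (482 × 55) = 8880/26510 ≈ 0.335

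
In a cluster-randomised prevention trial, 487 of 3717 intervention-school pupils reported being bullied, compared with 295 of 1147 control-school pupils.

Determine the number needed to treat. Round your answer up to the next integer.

8

risk, intervention-school pupils = 487/3717 = 0.131020
risk, control-school pupils = 295/1147 = 0.257193
absolute risk difference = 0.126173
1 / 0.126173 = 7.926 → round up → 8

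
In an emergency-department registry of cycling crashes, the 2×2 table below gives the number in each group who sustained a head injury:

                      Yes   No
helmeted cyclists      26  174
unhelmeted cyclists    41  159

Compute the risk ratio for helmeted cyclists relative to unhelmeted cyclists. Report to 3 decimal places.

0.634

risk, helmeted cyclists = 26/200 = 0.1300
risk, unhelmeted cyclists = 41/200 = 0.2050
RR = 0.1300 / 0.2050 = 0.634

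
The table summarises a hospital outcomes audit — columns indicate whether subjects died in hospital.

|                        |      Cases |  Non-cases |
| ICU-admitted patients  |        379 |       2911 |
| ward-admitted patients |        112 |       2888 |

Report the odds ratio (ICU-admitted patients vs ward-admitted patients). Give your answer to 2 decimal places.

OR = (379 × 2888) / (2911 × 112) = 1094552/326032 ≈ 3.36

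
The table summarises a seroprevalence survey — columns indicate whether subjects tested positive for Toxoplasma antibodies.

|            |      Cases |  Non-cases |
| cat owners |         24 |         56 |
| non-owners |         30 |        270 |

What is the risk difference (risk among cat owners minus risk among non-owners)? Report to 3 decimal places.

0.200

risk, cat owners = 24/80 = 0.3000
risk, non-owners = 30/300 = 0.1000
risk difference = 0.3000 − 0.1000 = 0.200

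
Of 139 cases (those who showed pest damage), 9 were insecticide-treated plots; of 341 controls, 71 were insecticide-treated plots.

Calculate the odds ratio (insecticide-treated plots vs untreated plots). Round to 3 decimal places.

OR = (9 × 270) / (71 × 130) = 2430/9230 ≈ 0.263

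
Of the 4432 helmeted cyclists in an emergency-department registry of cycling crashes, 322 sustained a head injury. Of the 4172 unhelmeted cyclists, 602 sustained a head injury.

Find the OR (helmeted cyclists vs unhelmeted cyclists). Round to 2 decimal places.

odds, helmeted cyclists = 322/4110 = 0.0783
odds, unhelmeted cyclists = 602/3570 = 0.1686
OR = 0.0783 / 0.1686 = 0.46

OR: 0.46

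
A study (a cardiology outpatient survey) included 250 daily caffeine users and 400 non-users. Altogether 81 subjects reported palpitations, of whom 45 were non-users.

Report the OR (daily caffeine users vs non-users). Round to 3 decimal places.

OR: 1.327

daily caffeine users with the outcome: 81 − 45 = 36
daily caffeine users without the outcome: 250 − 36 = 214
non-users without the outcome: 400 − 45 = 355
OR = (36 × 355) / (214 × 45) = 12780/9630 ≈ 1.327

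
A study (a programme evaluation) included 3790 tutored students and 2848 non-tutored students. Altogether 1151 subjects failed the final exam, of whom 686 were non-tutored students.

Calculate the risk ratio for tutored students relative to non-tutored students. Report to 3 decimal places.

tutored students with the outcome: 1151 − 686 = 465
tutored students without the outcome: 3790 − 465 = 3325
non-tutored students without the outcome: 2848 − 686 = 2162
risk, tutored students = 465/3790 = 0.1227
risk, non-tutored students = 686/2848 = 0.2409
RR = 0.1227 / 0.2409 = 0.509

RR: 0.509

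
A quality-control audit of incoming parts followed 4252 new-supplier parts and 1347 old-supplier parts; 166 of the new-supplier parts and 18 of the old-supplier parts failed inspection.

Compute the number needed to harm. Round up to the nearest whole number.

risk, new-supplier parts = 166/4252 = 0.039040
risk, old-supplier parts = 18/1347 = 0.013363
absolute risk difference = 0.025677
1 / 0.025677 = 38.945 → round up → 39

NNH = 39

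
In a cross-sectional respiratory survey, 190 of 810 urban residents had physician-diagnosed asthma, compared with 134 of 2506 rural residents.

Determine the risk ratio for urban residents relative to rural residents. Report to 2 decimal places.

4.39

risk, urban residents = 190/810 = 0.2346
risk, rural residents = 134/2506 = 0.0535
RR = 0.2346 / 0.0535 = 4.39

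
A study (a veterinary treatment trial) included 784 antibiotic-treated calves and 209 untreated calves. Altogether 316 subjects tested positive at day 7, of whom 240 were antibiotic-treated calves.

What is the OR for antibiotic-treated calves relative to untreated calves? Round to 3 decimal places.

antibiotic-treated calves without the outcome: 784 − 240 = 544
untreated calves with the outcome: 316 − 240 = 76
untreated calves without the outcome: 209 − 76 = 133
OR = (240 × 133) / (544 × 76) = 31920/41344 ≈ 0.772

0.772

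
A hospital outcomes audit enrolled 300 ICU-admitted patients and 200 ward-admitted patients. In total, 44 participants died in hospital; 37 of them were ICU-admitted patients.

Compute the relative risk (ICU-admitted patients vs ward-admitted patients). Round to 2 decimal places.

ICU-admitted patients without the outcome: 300 − 37 = 263
ward-admitted patients with the outcome: 44 − 37 = 7
ward-admitted patients without the outcome: 200 − 7 = 193
risk, ICU-admitted patients = 37/300 = 0.12333
risk, ward-admitted patients = 7/200 = 0.03500
RR = 0.12333 / 0.03500 = 3.52

RR = 3.52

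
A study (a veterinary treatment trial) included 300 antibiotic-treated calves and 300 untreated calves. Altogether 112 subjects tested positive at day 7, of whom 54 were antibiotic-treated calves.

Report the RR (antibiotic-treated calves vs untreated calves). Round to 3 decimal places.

0.931

antibiotic-treated calves without the outcome: 300 − 54 = 246
untreated calves with the outcome: 112 − 54 = 58
untreated calves without the outcome: 300 − 58 = 242
risk, antibiotic-treated calves = 54/300 = 0.1800
risk, untreated calves = 58/300 = 0.1933
RR = 0.1800 / 0.1933 = 0.931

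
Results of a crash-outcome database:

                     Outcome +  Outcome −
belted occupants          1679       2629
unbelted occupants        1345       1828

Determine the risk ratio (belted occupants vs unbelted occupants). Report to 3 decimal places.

risk, belted occupants = 1679/4308 = 0.3897
risk, unbelted occupants = 1345/3173 = 0.4239
RR = 0.3897 / 0.4239 = 0.919

RR = 0.919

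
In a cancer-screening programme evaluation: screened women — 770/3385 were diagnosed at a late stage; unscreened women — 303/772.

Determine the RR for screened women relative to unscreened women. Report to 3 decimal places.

0.580

risk, screened women = 770/3385 = 0.2275
risk, unscreened women = 303/772 = 0.3925
RR = 0.2275 / 0.3925 = 0.580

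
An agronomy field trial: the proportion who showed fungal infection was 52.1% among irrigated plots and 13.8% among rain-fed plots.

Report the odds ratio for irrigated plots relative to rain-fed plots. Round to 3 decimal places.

6.794

odds, irrigated plots = 0.5210/0.4790 = 1.0877
odds, rain-fed plots = 0.1380/0.8620 = 0.1601
OR = 1.0877 / 0.1601 = 6.794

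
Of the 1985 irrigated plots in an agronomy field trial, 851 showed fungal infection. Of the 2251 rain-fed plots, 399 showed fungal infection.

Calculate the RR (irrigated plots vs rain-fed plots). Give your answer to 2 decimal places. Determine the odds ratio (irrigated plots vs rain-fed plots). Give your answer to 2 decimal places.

RR = 2.42; OR = 3.48

risk, irrigated plots = 851/1985 = 0.4287
risk, rain-fed plots = 399/2251 = 0.1773
RR = 0.4287 / 0.1773 = 2.42
OR = (851 × 1852) / (1134 × 399) = 1576052/452466 ≈ 3.48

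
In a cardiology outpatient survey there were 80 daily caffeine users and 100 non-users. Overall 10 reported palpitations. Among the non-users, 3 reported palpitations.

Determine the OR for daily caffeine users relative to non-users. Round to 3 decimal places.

daily caffeine users with the outcome: 10 − 3 = 7
daily caffeine users without the outcome: 80 − 7 = 73
non-users without the outcome: 100 − 3 = 97
OR = (7 × 97) / (73 × 3) = 679/219 ≈ 3.100

OR: 3.100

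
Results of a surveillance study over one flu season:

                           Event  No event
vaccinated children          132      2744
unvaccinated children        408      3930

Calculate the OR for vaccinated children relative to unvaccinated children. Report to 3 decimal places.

OR = (132 × 3930) / (2744 × 408) = 518760/1119552 ≈ 0.463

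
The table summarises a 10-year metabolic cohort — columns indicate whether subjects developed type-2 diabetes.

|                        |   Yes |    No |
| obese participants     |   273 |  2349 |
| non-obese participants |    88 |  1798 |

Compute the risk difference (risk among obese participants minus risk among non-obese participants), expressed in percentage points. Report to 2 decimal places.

risk, obese participants = 273/2622 = 0.10412
risk, non-obese participants = 88/1886 = 0.04666
risk difference = 0.10412 − 0.04666 = 0.05746 → 5.75 percentage points

RD ≈ 5.75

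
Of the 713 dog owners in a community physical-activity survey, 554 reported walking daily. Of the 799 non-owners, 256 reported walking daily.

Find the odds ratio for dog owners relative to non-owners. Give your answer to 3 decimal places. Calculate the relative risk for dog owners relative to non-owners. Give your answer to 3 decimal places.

OR = 7.390; RR = 2.425

OR = (554 × 543) / (159 × 256) = 300822/40704 ≈ 7.390
risk, dog owners = 554/713 = 0.7770
risk, non-owners = 256/799 = 0.3204
RR = 0.7770 / 0.3204 = 2.425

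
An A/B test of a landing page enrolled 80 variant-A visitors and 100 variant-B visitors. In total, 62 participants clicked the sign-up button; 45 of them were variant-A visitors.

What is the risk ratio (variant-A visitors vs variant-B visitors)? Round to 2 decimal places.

variant-A visitors without the outcome: 80 − 45 = 35
variant-B visitors with the outcome: 62 − 45 = 17
variant-B visitors without the outcome: 100 − 17 = 83
risk, variant-A visitors = 45/80 = 0.5625
risk, variant-B visitors = 17/100 = 0.1700
RR = 0.5625 / 0.1700 = 3.31

RR = 3.31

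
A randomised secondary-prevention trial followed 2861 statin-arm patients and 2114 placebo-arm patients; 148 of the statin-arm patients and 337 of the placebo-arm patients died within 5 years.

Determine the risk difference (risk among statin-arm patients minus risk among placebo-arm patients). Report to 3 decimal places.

-0.108

risk, statin-arm patients = 148/2861 = 0.0517
risk, placebo-arm patients = 337/2114 = 0.1594
risk difference = 0.0517 − 0.1594 = -0.108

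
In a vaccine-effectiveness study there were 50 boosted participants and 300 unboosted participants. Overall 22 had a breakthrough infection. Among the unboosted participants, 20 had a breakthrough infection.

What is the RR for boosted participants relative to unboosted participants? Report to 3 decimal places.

0.600

boosted participants with the outcome: 22 − 20 = 2
boosted participants without the outcome: 50 − 2 = 48
unboosted participants without the outcome: 300 − 20 = 280
risk, boosted participants = 2/50 = 0.04000
risk, unboosted participants = 20/300 = 0.06667
RR = 0.04000 / 0.06667 = 0.600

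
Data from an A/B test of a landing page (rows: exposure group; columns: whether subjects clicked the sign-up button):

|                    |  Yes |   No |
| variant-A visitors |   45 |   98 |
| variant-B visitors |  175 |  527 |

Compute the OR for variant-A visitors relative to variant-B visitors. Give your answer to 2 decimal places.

OR = (45 × 527) / (98 × 175) = 23715/17150 ≈ 1.38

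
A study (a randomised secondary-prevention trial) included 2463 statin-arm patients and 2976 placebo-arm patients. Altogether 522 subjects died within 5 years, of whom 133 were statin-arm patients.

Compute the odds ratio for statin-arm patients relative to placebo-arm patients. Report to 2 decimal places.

OR: 0.38

statin-arm patients without the outcome: 2463 − 133 = 2330
placebo-arm patients with the outcome: 522 − 133 = 389
placebo-arm patients without the outcome: 2976 − 389 = 2587
OR = (133 × 2587) / (2330 × 389) = 344071/906370 ≈ 0.38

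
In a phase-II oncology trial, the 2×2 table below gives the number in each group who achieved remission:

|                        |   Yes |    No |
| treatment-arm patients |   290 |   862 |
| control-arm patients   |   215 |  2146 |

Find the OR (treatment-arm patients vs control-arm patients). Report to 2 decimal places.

OR = (290 × 2146) / (862 × 215) = 622340/185330 ≈ 3.36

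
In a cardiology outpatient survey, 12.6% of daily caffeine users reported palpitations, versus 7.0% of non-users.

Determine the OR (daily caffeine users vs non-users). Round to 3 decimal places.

OR: 1.915

odds, daily caffeine users = 0.1260/0.8740 = 0.1442
odds, non-users = 0.0700/0.9300 = 0.0753
OR = 0.1442 / 0.0753 = 1.915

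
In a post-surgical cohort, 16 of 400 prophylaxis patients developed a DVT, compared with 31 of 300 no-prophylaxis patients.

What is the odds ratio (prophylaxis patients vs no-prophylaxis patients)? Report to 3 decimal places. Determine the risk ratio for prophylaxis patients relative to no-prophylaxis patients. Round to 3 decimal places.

OR = (16 × 269) / (384 × 31) = 4304/11904 ≈ 0.362
risk, prophylaxis patients = 16/400 = 0.04000
risk, no-prophylaxis patients = 31/300 = 0.10333
RR = 0.04000 / 0.10333 = 0.387

OR = 0.362; RR = 0.387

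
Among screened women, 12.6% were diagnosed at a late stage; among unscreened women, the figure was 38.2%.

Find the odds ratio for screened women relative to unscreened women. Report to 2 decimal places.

odds, screened women = 0.1260/0.8740 = 0.1442
odds, unscreened women = 0.3820/0.6180 = 0.6181
OR = 0.1442 / 0.6181 = 0.23

0.23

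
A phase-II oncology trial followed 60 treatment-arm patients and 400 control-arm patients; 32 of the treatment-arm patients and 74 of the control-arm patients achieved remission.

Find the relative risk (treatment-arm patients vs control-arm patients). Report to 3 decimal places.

2.883

risk, treatment-arm patients = 32/60 = 0.5333
risk, control-arm patients = 74/400 = 0.1850
RR = 0.5333 / 0.1850 = 2.883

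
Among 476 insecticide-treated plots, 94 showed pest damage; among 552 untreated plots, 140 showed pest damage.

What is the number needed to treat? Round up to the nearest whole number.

risk, insecticide-treated plots = 94/476 = 0.197479
risk, untreated plots = 140/552 = 0.253623
absolute risk difference = 0.056144
1 / 0.056144 = 17.811 → round up → 18

NNT: 18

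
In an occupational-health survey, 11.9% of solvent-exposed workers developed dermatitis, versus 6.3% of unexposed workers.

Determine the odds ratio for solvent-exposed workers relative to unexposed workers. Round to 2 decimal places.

OR ≈ 2.01

odds, solvent-exposed workers = 0.1190/0.8810 = 0.1351
odds, unexposed workers = 0.0630/0.9370 = 0.0672
OR = 0.1351 / 0.0672 = 2.01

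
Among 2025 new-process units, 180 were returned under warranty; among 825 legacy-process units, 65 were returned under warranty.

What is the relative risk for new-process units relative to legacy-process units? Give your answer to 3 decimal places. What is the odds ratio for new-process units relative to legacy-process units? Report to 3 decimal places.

risk, new-process units = 180/2025 = 0.0889
risk, legacy-process units = 65/825 = 0.0788
RR = 0.0889 / 0.0788 = 1.128
OR = (180 × 760) / (1845 × 65) = 136800/119925 ≈ 1.141

RR = 1.128; OR = 1.141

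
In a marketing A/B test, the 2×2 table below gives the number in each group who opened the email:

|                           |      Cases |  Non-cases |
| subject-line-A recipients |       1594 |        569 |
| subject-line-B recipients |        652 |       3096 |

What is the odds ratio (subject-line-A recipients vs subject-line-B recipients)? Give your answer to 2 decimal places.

OR = (1594 × 3096) / (569 × 652) = 4935024/370988 ≈ 13.30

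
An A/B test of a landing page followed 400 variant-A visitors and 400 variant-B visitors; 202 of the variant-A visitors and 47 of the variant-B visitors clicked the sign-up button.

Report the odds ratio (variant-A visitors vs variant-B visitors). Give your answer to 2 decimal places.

OR = (202 × 353) / (198 × 47) = 71306/9306 ≈ 7.66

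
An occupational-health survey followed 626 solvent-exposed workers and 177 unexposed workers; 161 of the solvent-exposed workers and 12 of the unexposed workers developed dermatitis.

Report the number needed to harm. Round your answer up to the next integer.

6

risk, solvent-exposed workers = 161/626 = 0.257188
risk, unexposed workers = 12/177 = 0.067797
absolute risk difference = 0.189392
1 / 0.189392 = 5.280 → round up → 6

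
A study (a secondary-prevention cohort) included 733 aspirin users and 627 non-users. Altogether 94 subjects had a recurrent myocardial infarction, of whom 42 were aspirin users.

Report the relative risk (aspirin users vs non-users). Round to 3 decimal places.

aspirin users without the outcome: 733 − 42 = 691
non-users with the outcome: 94 − 42 = 52
non-users without the outcome: 627 − 52 = 575
risk, aspirin users = 42/733 = 0.0573
risk, non-users = 52/627 = 0.0829
RR = 0.0573 / 0.0829 = 0.691

0.691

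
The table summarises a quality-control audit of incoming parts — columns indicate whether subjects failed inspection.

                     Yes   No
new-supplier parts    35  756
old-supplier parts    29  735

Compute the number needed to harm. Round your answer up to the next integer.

risk, new-supplier parts = 35/791 = 0.044248
risk, old-supplier parts = 29/764 = 0.037958
absolute risk difference = 0.006290
1 / 0.006290 = 158.983 → round up → 159

NNH ≈ 159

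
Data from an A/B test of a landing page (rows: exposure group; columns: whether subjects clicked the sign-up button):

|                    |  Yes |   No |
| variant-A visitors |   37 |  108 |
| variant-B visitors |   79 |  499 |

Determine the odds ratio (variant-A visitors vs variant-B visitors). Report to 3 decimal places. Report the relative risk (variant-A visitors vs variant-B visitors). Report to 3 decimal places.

OR = 2.164; RR = 1.867

OR = (37 × 499) / (108 × 79) = 18463/8532 ≈ 2.164
risk, variant-A visitors = 37/145 = 0.2552
risk, variant-B visitors = 79/578 = 0.1367
RR = 0.2552 / 0.1367 = 1.867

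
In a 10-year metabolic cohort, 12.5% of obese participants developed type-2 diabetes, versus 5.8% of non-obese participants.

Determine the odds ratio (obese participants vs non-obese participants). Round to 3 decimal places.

OR ≈ 2.320

odds, obese participants = 0.1250/0.8750 = 0.1429
odds, non-obese participants = 0.0580/0.9420 = 0.0616
OR = 0.1429 / 0.0616 = 2.320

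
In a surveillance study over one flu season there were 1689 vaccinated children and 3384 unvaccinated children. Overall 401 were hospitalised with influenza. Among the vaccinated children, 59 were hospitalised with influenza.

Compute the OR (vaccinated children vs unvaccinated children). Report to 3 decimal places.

vaccinated children without the outcome: 1689 − 59 = 1630
unvaccinated children with the outcome: 401 − 59 = 342
unvaccinated children without the outcome: 3384 − 342 = 3042
odds, vaccinated children = 59/1630 = 0.03620
odds, unvaccinated children = 342/3042 = 0.11243
OR = 0.03620 / 0.11243 = 0.322

OR: 0.322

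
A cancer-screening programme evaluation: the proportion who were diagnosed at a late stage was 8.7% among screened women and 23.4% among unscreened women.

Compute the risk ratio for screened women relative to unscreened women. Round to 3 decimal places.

RR = 0.0870 / 0.2340 = 0.372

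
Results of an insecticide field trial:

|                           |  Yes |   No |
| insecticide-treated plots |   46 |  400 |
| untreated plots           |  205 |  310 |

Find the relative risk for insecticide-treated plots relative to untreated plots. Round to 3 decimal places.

RR = 0.259

risk, insecticide-treated plots = 46/446 = 0.1031
risk, untreated plots = 205/515 = 0.3981
RR = 0.1031 / 0.3981 = 0.259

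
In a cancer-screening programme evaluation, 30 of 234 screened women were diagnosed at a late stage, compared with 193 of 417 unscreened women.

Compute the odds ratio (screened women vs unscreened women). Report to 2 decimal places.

odds, screened women = 30/204 = 0.1471
odds, unscreened women = 193/224 = 0.8616
OR = 0.1471 / 0.8616 = 0.17

OR ≈ 0.17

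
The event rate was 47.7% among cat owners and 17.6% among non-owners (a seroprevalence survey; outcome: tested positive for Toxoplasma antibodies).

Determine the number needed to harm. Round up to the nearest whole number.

NNH = 4

absolute risk difference = 0.301000
1 / 0.301000 = 3.322 → round up → 4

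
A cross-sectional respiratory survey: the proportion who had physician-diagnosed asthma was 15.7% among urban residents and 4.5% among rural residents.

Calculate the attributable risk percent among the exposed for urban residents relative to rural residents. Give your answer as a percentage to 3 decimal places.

AR% = (0.15700 − 0.04500) / 0.15700 = 0.7134 → 71.338%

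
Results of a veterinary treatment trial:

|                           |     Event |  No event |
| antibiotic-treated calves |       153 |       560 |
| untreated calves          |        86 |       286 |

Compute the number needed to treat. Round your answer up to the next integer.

NNT ≈ 61

risk, antibiotic-treated calves = 153/713 = 0.214586
risk, untreated calves = 86/372 = 0.231183
absolute risk difference = 0.016597
1 / 0.016597 = 60.252 → round up → 61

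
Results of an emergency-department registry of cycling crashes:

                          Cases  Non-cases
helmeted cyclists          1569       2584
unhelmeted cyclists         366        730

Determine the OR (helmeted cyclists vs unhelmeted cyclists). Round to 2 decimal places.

odds, helmeted cyclists = 1569/2584 = 0.6072
odds, unhelmeted cyclists = 366/730 = 0.5014
OR = 0.6072 / 0.5014 = 1.21

1.21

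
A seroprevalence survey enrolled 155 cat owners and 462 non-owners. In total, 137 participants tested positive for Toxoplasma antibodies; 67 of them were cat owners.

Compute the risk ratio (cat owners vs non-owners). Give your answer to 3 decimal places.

cat owners without the outcome: 155 − 67 = 88
non-owners with the outcome: 137 − 67 = 70
non-owners without the outcome: 462 − 70 = 392
risk, cat owners = 67/155 = 0.4323
risk, non-owners = 70/462 = 0.1515
RR = 0.4323 / 0.1515 = 2.853

RR ≈ 2.853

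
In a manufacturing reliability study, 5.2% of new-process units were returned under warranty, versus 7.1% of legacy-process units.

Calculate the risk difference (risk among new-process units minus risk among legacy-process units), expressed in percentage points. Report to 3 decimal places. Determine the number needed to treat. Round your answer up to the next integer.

risk difference = 0.0520 − 0.0710 = -0.0190 → -1.900 percentage points
absolute risk difference = 0.019000
1 / 0.019000 = 52.632 → round up → 53

RD = -1.900; NNT = 53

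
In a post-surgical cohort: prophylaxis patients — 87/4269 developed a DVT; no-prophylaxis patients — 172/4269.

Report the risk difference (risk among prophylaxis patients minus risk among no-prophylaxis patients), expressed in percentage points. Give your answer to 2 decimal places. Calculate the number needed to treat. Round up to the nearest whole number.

risk, prophylaxis patients = 87/4269 = 0.02038
risk, no-prophylaxis patients = 172/4269 = 0.04029
risk difference = 0.02038 − 0.04029 = -0.01991 → -1.99 percentage points
absolute risk difference = 0.019911
1 / 0.019911 = 50.223 → round up → 51

RD = -1.99; NNT = 51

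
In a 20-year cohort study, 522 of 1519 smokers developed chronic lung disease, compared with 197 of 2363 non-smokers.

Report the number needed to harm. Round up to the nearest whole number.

risk, smokers = 522/1519 = 0.343647
risk, non-smokers = 197/2363 = 0.083369
absolute risk difference = 0.260279
1 / 0.260279 = 3.842 → round up → 4

NNH: 4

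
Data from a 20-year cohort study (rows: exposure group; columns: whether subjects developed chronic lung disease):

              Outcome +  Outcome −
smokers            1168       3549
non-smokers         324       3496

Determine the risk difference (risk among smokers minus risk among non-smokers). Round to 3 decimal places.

risk, smokers = 1168/4717 = 0.2476
risk, non-smokers = 324/3820 = 0.0848
risk difference = 0.2476 − 0.0848 = 0.163

0.163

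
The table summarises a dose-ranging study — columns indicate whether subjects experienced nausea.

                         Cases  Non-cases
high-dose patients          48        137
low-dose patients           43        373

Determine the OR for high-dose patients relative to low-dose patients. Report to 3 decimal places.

odds, high-dose patients = 48/137 = 0.3504
odds, low-dose patients = 43/373 = 0.1153
OR = 0.3504 / 0.1153 = 3.039

3.039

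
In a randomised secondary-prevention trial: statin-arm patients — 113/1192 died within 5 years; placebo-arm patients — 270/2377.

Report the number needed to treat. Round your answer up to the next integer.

54

risk, statin-arm patients = 113/1192 = 0.094799
risk, placebo-arm patients = 270/2377 = 0.113589
absolute risk difference = 0.018790
1 / 0.018790 = 53.220 → round up → 54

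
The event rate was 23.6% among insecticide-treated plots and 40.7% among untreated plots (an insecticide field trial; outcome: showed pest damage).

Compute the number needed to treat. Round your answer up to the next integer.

NNT: 6

absolute risk difference = 0.171000
1 / 0.171000 = 5.848 → round up → 6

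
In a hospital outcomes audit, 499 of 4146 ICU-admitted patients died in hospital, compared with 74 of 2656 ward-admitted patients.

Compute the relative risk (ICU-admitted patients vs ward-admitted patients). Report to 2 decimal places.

risk, ICU-admitted patients = 499/4146 = 0.12036
risk, ward-admitted patients = 74/2656 = 0.02786
RR = 0.12036 / 0.02786 = 4.32

4.32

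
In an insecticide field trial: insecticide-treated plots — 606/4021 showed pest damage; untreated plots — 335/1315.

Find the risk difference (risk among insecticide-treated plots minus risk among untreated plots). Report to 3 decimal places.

-0.104

risk, insecticide-treated plots = 606/4021 = 0.1507
risk, untreated plots = 335/1315 = 0.2548
risk difference = 0.1507 − 0.2548 = -0.104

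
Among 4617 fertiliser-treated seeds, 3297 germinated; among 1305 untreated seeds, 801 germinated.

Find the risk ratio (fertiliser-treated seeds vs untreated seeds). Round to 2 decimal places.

risk, fertiliser-treated seeds = 3297/4617 = 0.7141
risk, untreated seeds = 801/1305 = 0.6138
RR = 0.7141 / 0.6138 = 1.16

RR ≈ 1.16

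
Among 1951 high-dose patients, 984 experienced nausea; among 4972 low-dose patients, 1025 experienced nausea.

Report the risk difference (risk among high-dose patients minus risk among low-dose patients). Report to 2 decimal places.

risk, high-dose patients = 984/1951 = 0.5044
risk, low-dose patients = 1025/4972 = 0.2062
risk difference = 0.5044 − 0.2062 = 0.30

0.30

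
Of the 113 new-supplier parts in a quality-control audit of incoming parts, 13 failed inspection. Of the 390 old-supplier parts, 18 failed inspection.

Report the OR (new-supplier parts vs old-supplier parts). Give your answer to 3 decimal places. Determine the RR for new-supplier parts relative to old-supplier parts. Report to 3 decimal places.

OR = (13 × 372) / (100 × 18) = 4836/1800 ≈ 2.687
risk, new-supplier parts = 13/113 = 0.11504
risk, old-supplier parts = 18/390 = 0.04615
RR = 0.11504 / 0.04615 = 2.493

OR = 2.687; RR = 2.493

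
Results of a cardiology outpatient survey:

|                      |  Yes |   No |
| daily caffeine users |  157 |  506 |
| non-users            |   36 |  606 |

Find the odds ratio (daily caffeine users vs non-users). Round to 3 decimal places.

OR = (157 × 606) / (506 × 36) = 95142/18216 ≈ 5.223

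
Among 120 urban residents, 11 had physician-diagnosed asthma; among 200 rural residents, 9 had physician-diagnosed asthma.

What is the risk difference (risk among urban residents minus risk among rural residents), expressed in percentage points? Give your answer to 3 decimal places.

4.667

risk, urban residents = 11/120 = 0.09167
risk, rural residents = 9/200 = 0.04500
risk difference = 0.09167 − 0.04500 = 0.04667 → 4.667 percentage points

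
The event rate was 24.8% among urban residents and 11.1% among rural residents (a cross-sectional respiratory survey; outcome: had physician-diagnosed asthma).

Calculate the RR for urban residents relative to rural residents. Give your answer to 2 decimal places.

RR = 0.2480 / 0.1110 = 2.23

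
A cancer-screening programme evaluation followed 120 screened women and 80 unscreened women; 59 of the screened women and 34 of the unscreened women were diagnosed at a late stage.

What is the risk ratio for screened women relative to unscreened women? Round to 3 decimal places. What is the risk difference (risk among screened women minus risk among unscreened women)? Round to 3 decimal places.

risk, screened women = 59/120 = 0.4917
risk, unscreened women = 34/80 = 0.4250
RR = 0.4917 / 0.4250 = 1.157
risk difference = 0.4917 − 0.4250 = 0.067

RR = 1.157; RD = 0.067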